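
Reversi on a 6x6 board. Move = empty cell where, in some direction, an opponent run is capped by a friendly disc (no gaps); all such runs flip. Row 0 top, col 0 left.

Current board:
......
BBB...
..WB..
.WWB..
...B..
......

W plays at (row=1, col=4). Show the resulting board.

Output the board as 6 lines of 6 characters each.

Place W at (1,4); scan 8 dirs for brackets.
Dir NW: first cell '.' (not opp) -> no flip
Dir N: first cell '.' (not opp) -> no flip
Dir NE: first cell '.' (not opp) -> no flip
Dir W: first cell '.' (not opp) -> no flip
Dir E: first cell '.' (not opp) -> no flip
Dir SW: opp run (2,3) capped by W -> flip
Dir S: first cell '.' (not opp) -> no flip
Dir SE: first cell '.' (not opp) -> no flip
All flips: (2,3)

Answer: ......
BBB.W.
..WW..
.WWB..
...B..
......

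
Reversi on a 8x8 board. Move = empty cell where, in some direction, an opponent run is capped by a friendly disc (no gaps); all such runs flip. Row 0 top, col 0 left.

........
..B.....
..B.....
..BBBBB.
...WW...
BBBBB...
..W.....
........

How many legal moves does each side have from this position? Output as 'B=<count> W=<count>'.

-- B to move --
(4,2): no bracket -> illegal
(4,5): no bracket -> illegal
(5,5): flips 1 -> legal
(6,1): no bracket -> illegal
(6,3): no bracket -> illegal
(7,1): flips 1 -> legal
(7,2): flips 1 -> legal
(7,3): flips 1 -> legal
B mobility = 4
-- W to move --
(0,1): no bracket -> illegal
(0,2): no bracket -> illegal
(0,3): no bracket -> illegal
(1,1): flips 2 -> legal
(1,3): no bracket -> illegal
(2,1): flips 1 -> legal
(2,3): flips 1 -> legal
(2,4): flips 1 -> legal
(2,5): flips 1 -> legal
(2,6): flips 1 -> legal
(2,7): no bracket -> illegal
(3,1): no bracket -> illegal
(3,7): no bracket -> illegal
(4,0): flips 1 -> legal
(4,1): no bracket -> illegal
(4,2): flips 1 -> legal
(4,5): no bracket -> illegal
(4,6): no bracket -> illegal
(4,7): no bracket -> illegal
(5,5): no bracket -> illegal
(6,0): no bracket -> illegal
(6,1): flips 1 -> legal
(6,3): flips 1 -> legal
(6,4): flips 1 -> legal
(6,5): flips 1 -> legal
W mobility = 12

Answer: B=4 W=12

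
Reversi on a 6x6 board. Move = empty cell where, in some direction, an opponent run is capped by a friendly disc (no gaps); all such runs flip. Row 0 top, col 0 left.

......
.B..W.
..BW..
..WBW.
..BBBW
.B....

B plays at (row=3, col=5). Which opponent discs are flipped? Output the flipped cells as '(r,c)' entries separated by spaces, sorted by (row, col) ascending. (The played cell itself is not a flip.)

Answer: (3,4)

Derivation:
Dir NW: first cell '.' (not opp) -> no flip
Dir N: first cell '.' (not opp) -> no flip
Dir NE: edge -> no flip
Dir W: opp run (3,4) capped by B -> flip
Dir E: edge -> no flip
Dir SW: first cell 'B' (not opp) -> no flip
Dir S: opp run (4,5), next='.' -> no flip
Dir SE: edge -> no flip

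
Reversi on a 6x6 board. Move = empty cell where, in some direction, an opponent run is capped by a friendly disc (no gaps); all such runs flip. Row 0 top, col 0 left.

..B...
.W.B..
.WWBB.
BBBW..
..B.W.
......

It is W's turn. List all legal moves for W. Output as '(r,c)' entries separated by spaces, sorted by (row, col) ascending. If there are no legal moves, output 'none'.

(0,1): no bracket -> illegal
(0,3): flips 2 -> legal
(0,4): flips 1 -> legal
(1,2): no bracket -> illegal
(1,4): no bracket -> illegal
(1,5): flips 1 -> legal
(2,0): no bracket -> illegal
(2,5): flips 2 -> legal
(3,4): no bracket -> illegal
(3,5): no bracket -> illegal
(4,0): flips 1 -> legal
(4,1): flips 1 -> legal
(4,3): flips 1 -> legal
(5,1): flips 1 -> legal
(5,2): flips 2 -> legal
(5,3): no bracket -> illegal

Answer: (0,3) (0,4) (1,5) (2,5) (4,0) (4,1) (4,3) (5,1) (5,2)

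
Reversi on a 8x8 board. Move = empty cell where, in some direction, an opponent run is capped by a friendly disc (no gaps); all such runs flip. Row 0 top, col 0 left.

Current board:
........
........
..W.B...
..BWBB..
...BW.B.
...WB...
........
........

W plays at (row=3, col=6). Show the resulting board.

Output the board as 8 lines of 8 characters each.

Answer: ........
........
..W.B...
..BWWWW.
...BW.B.
...WB...
........
........

Derivation:
Place W at (3,6); scan 8 dirs for brackets.
Dir NW: first cell '.' (not opp) -> no flip
Dir N: first cell '.' (not opp) -> no flip
Dir NE: first cell '.' (not opp) -> no flip
Dir W: opp run (3,5) (3,4) capped by W -> flip
Dir E: first cell '.' (not opp) -> no flip
Dir SW: first cell '.' (not opp) -> no flip
Dir S: opp run (4,6), next='.' -> no flip
Dir SE: first cell '.' (not opp) -> no flip
All flips: (3,4) (3,5)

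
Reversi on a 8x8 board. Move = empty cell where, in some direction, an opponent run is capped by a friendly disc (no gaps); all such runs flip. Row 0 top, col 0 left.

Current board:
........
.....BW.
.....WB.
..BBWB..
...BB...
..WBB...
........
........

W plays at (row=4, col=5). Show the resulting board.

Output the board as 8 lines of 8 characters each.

Place W at (4,5); scan 8 dirs for brackets.
Dir NW: first cell 'W' (not opp) -> no flip
Dir N: opp run (3,5) capped by W -> flip
Dir NE: first cell '.' (not opp) -> no flip
Dir W: opp run (4,4) (4,3), next='.' -> no flip
Dir E: first cell '.' (not opp) -> no flip
Dir SW: opp run (5,4), next='.' -> no flip
Dir S: first cell '.' (not opp) -> no flip
Dir SE: first cell '.' (not opp) -> no flip
All flips: (3,5)

Answer: ........
.....BW.
.....WB.
..BBWW..
...BBW..
..WBB...
........
........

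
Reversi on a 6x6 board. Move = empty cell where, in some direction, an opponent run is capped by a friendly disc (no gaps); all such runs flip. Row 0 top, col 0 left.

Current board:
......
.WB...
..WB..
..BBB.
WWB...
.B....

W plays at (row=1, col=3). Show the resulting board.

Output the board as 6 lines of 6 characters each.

Answer: ......
.WWW..
..WB..
..BBB.
WWB...
.B....

Derivation:
Place W at (1,3); scan 8 dirs for brackets.
Dir NW: first cell '.' (not opp) -> no flip
Dir N: first cell '.' (not opp) -> no flip
Dir NE: first cell '.' (not opp) -> no flip
Dir W: opp run (1,2) capped by W -> flip
Dir E: first cell '.' (not opp) -> no flip
Dir SW: first cell 'W' (not opp) -> no flip
Dir S: opp run (2,3) (3,3), next='.' -> no flip
Dir SE: first cell '.' (not opp) -> no flip
All flips: (1,2)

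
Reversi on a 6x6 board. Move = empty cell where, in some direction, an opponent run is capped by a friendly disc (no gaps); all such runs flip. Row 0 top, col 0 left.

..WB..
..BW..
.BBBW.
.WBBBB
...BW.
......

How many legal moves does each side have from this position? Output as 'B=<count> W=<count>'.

-- B to move --
(0,1): flips 1 -> legal
(0,4): flips 1 -> legal
(1,1): no bracket -> illegal
(1,4): flips 2 -> legal
(1,5): flips 1 -> legal
(2,0): no bracket -> illegal
(2,5): flips 1 -> legal
(3,0): flips 1 -> legal
(4,0): flips 1 -> legal
(4,1): flips 1 -> legal
(4,2): no bracket -> illegal
(4,5): flips 1 -> legal
(5,3): flips 1 -> legal
(5,4): flips 1 -> legal
(5,5): flips 1 -> legal
B mobility = 12
-- W to move --
(0,1): no bracket -> illegal
(0,4): flips 1 -> legal
(1,0): no bracket -> illegal
(1,1): flips 4 -> legal
(1,4): no bracket -> illegal
(2,0): flips 3 -> legal
(2,5): no bracket -> illegal
(3,0): no bracket -> illegal
(4,1): no bracket -> illegal
(4,2): flips 5 -> legal
(4,5): no bracket -> illegal
(5,2): no bracket -> illegal
(5,3): flips 3 -> legal
(5,4): no bracket -> illegal
W mobility = 5

Answer: B=12 W=5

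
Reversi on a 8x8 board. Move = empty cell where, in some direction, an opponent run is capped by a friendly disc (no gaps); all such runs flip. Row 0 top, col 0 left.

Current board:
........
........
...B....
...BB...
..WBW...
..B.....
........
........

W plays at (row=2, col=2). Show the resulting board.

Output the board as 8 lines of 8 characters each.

Place W at (2,2); scan 8 dirs for brackets.
Dir NW: first cell '.' (not opp) -> no flip
Dir N: first cell '.' (not opp) -> no flip
Dir NE: first cell '.' (not opp) -> no flip
Dir W: first cell '.' (not opp) -> no flip
Dir E: opp run (2,3), next='.' -> no flip
Dir SW: first cell '.' (not opp) -> no flip
Dir S: first cell '.' (not opp) -> no flip
Dir SE: opp run (3,3) capped by W -> flip
All flips: (3,3)

Answer: ........
........
..WB....
...WB...
..WBW...
..B.....
........
........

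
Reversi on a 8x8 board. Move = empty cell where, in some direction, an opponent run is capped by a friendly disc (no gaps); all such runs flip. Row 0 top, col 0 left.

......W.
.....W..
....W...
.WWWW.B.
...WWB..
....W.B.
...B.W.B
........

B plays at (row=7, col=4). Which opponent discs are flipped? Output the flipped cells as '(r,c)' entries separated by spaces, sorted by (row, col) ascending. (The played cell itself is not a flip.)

Answer: (6,5)

Derivation:
Dir NW: first cell 'B' (not opp) -> no flip
Dir N: first cell '.' (not opp) -> no flip
Dir NE: opp run (6,5) capped by B -> flip
Dir W: first cell '.' (not opp) -> no flip
Dir E: first cell '.' (not opp) -> no flip
Dir SW: edge -> no flip
Dir S: edge -> no flip
Dir SE: edge -> no flip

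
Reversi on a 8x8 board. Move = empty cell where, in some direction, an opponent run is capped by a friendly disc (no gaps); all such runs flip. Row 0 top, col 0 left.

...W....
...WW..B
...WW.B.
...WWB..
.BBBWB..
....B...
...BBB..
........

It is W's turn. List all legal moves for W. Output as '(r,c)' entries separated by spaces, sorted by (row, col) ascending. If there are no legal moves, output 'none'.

(0,6): no bracket -> illegal
(0,7): no bracket -> illegal
(1,5): no bracket -> illegal
(1,6): no bracket -> illegal
(2,5): no bracket -> illegal
(2,7): no bracket -> illegal
(3,0): no bracket -> illegal
(3,1): no bracket -> illegal
(3,2): no bracket -> illegal
(3,6): flips 1 -> legal
(3,7): no bracket -> illegal
(4,0): flips 3 -> legal
(4,6): flips 2 -> legal
(5,0): no bracket -> illegal
(5,1): flips 1 -> legal
(5,2): flips 1 -> legal
(5,3): flips 1 -> legal
(5,5): no bracket -> illegal
(5,6): flips 1 -> legal
(6,2): no bracket -> illegal
(6,6): no bracket -> illegal
(7,2): no bracket -> illegal
(7,3): no bracket -> illegal
(7,4): flips 2 -> legal
(7,5): no bracket -> illegal
(7,6): no bracket -> illegal

Answer: (3,6) (4,0) (4,6) (5,1) (5,2) (5,3) (5,6) (7,4)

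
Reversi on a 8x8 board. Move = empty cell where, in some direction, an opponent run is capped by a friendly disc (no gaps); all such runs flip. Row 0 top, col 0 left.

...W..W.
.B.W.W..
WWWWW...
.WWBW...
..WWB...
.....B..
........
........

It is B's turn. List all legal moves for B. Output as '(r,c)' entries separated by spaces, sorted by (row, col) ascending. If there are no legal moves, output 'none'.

(0,2): no bracket -> illegal
(0,4): no bracket -> illegal
(0,5): no bracket -> illegal
(0,7): no bracket -> illegal
(1,0): no bracket -> illegal
(1,2): no bracket -> illegal
(1,4): flips 2 -> legal
(1,6): no bracket -> illegal
(1,7): no bracket -> illegal
(2,5): no bracket -> illegal
(2,6): no bracket -> illegal
(3,0): flips 2 -> legal
(3,5): flips 1 -> legal
(4,0): no bracket -> illegal
(4,1): flips 4 -> legal
(4,5): no bracket -> illegal
(5,1): flips 1 -> legal
(5,2): no bracket -> illegal
(5,3): flips 1 -> legal
(5,4): no bracket -> illegal

Answer: (1,4) (3,0) (3,5) (4,1) (5,1) (5,3)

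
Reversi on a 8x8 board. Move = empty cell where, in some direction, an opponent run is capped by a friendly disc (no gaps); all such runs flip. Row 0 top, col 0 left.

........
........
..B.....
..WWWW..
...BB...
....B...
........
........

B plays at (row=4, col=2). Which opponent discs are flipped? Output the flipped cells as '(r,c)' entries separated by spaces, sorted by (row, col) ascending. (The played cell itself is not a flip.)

Dir NW: first cell '.' (not opp) -> no flip
Dir N: opp run (3,2) capped by B -> flip
Dir NE: opp run (3,3), next='.' -> no flip
Dir W: first cell '.' (not opp) -> no flip
Dir E: first cell 'B' (not opp) -> no flip
Dir SW: first cell '.' (not opp) -> no flip
Dir S: first cell '.' (not opp) -> no flip
Dir SE: first cell '.' (not opp) -> no flip

Answer: (3,2)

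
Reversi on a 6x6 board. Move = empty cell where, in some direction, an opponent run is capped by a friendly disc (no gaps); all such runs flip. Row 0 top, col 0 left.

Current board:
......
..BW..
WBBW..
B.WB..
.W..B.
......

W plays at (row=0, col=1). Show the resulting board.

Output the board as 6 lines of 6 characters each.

Answer: .W....
..WW..
WBBW..
B.WB..
.W..B.
......

Derivation:
Place W at (0,1); scan 8 dirs for brackets.
Dir NW: edge -> no flip
Dir N: edge -> no flip
Dir NE: edge -> no flip
Dir W: first cell '.' (not opp) -> no flip
Dir E: first cell '.' (not opp) -> no flip
Dir SW: first cell '.' (not opp) -> no flip
Dir S: first cell '.' (not opp) -> no flip
Dir SE: opp run (1,2) capped by W -> flip
All flips: (1,2)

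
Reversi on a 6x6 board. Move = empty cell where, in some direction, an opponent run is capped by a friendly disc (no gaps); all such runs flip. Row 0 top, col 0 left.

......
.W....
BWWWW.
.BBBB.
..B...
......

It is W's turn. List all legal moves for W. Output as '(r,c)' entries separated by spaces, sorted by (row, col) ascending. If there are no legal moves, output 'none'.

(1,0): no bracket -> illegal
(2,5): no bracket -> illegal
(3,0): no bracket -> illegal
(3,5): no bracket -> illegal
(4,0): flips 1 -> legal
(4,1): flips 2 -> legal
(4,3): flips 2 -> legal
(4,4): flips 2 -> legal
(4,5): flips 1 -> legal
(5,1): flips 2 -> legal
(5,2): flips 2 -> legal
(5,3): no bracket -> illegal

Answer: (4,0) (4,1) (4,3) (4,4) (4,5) (5,1) (5,2)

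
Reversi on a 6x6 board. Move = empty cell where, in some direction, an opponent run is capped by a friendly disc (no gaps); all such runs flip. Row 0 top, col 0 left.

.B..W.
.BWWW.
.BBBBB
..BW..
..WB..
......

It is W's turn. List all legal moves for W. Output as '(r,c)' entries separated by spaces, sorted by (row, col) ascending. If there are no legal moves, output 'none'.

Answer: (0,0) (1,0) (1,5) (3,0) (3,1) (3,4) (3,5) (4,1) (4,4) (5,3)

Derivation:
(0,0): flips 2 -> legal
(0,2): no bracket -> illegal
(1,0): flips 1 -> legal
(1,5): flips 1 -> legal
(2,0): no bracket -> illegal
(3,0): flips 1 -> legal
(3,1): flips 2 -> legal
(3,4): flips 2 -> legal
(3,5): flips 1 -> legal
(4,1): flips 2 -> legal
(4,4): flips 1 -> legal
(5,2): no bracket -> illegal
(5,3): flips 1 -> legal
(5,4): no bracket -> illegal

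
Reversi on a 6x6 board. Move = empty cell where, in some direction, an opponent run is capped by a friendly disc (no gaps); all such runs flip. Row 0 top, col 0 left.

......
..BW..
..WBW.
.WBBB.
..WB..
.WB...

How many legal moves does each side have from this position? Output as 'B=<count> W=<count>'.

-- B to move --
(0,2): no bracket -> illegal
(0,3): flips 1 -> legal
(0,4): no bracket -> illegal
(1,1): flips 1 -> legal
(1,4): flips 2 -> legal
(1,5): flips 1 -> legal
(2,0): no bracket -> illegal
(2,1): flips 1 -> legal
(2,5): flips 1 -> legal
(3,0): flips 1 -> legal
(3,5): no bracket -> illegal
(4,0): no bracket -> illegal
(4,1): flips 1 -> legal
(5,0): flips 1 -> legal
(5,3): no bracket -> illegal
B mobility = 9
-- W to move --
(0,1): no bracket -> illegal
(0,2): flips 1 -> legal
(0,3): no bracket -> illegal
(1,1): flips 1 -> legal
(1,4): no bracket -> illegal
(2,1): no bracket -> illegal
(2,5): no bracket -> illegal
(3,5): flips 3 -> legal
(4,1): no bracket -> illegal
(4,4): flips 3 -> legal
(4,5): no bracket -> illegal
(5,3): flips 4 -> legal
(5,4): no bracket -> illegal
W mobility = 5

Answer: B=9 W=5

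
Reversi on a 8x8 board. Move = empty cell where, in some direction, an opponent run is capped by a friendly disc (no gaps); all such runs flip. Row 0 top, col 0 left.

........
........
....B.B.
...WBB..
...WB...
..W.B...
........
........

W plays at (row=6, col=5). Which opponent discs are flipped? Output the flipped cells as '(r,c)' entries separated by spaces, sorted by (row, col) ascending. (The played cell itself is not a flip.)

Answer: (5,4)

Derivation:
Dir NW: opp run (5,4) capped by W -> flip
Dir N: first cell '.' (not opp) -> no flip
Dir NE: first cell '.' (not opp) -> no flip
Dir W: first cell '.' (not opp) -> no flip
Dir E: first cell '.' (not opp) -> no flip
Dir SW: first cell '.' (not opp) -> no flip
Dir S: first cell '.' (not opp) -> no flip
Dir SE: first cell '.' (not opp) -> no flip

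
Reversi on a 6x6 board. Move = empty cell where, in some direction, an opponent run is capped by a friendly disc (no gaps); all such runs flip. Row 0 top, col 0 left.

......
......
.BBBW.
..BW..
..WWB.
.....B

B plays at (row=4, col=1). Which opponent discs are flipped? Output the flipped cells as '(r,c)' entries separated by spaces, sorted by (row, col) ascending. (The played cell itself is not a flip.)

Dir NW: first cell '.' (not opp) -> no flip
Dir N: first cell '.' (not opp) -> no flip
Dir NE: first cell 'B' (not opp) -> no flip
Dir W: first cell '.' (not opp) -> no flip
Dir E: opp run (4,2) (4,3) capped by B -> flip
Dir SW: first cell '.' (not opp) -> no flip
Dir S: first cell '.' (not opp) -> no flip
Dir SE: first cell '.' (not opp) -> no flip

Answer: (4,2) (4,3)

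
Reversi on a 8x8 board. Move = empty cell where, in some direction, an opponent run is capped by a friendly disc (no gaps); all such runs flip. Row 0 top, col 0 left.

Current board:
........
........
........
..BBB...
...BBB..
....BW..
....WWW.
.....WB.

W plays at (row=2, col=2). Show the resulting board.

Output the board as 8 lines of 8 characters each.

Answer: ........
........
..W.....
..BWB...
...BWB..
....BW..
....WWW.
.....WB.

Derivation:
Place W at (2,2); scan 8 dirs for brackets.
Dir NW: first cell '.' (not opp) -> no flip
Dir N: first cell '.' (not opp) -> no flip
Dir NE: first cell '.' (not opp) -> no flip
Dir W: first cell '.' (not opp) -> no flip
Dir E: first cell '.' (not opp) -> no flip
Dir SW: first cell '.' (not opp) -> no flip
Dir S: opp run (3,2), next='.' -> no flip
Dir SE: opp run (3,3) (4,4) capped by W -> flip
All flips: (3,3) (4,4)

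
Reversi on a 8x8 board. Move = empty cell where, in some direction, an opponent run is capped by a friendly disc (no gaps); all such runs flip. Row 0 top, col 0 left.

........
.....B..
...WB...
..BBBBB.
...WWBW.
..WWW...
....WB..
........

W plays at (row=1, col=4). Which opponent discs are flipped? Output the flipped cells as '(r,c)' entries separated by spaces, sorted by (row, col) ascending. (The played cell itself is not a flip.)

Answer: (2,4) (3,4)

Derivation:
Dir NW: first cell '.' (not opp) -> no flip
Dir N: first cell '.' (not opp) -> no flip
Dir NE: first cell '.' (not opp) -> no flip
Dir W: first cell '.' (not opp) -> no flip
Dir E: opp run (1,5), next='.' -> no flip
Dir SW: first cell 'W' (not opp) -> no flip
Dir S: opp run (2,4) (3,4) capped by W -> flip
Dir SE: first cell '.' (not opp) -> no flip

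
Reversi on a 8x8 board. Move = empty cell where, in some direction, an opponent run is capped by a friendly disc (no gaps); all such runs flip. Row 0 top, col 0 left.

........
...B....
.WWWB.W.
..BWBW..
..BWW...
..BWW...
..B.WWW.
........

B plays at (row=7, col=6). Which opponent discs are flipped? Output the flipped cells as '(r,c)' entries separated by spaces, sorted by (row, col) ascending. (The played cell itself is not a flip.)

Answer: (4,3) (5,4) (6,5)

Derivation:
Dir NW: opp run (6,5) (5,4) (4,3) capped by B -> flip
Dir N: opp run (6,6), next='.' -> no flip
Dir NE: first cell '.' (not opp) -> no flip
Dir W: first cell '.' (not opp) -> no flip
Dir E: first cell '.' (not opp) -> no flip
Dir SW: edge -> no flip
Dir S: edge -> no flip
Dir SE: edge -> no flip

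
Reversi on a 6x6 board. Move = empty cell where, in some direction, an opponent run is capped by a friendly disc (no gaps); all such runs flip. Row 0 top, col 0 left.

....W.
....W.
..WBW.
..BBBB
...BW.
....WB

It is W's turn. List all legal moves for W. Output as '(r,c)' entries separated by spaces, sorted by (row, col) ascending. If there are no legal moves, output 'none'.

Answer: (2,1) (4,1) (4,2)

Derivation:
(1,2): no bracket -> illegal
(1,3): no bracket -> illegal
(2,1): flips 2 -> legal
(2,5): no bracket -> illegal
(3,1): no bracket -> illegal
(4,1): flips 2 -> legal
(4,2): flips 3 -> legal
(4,5): no bracket -> illegal
(5,2): no bracket -> illegal
(5,3): no bracket -> illegal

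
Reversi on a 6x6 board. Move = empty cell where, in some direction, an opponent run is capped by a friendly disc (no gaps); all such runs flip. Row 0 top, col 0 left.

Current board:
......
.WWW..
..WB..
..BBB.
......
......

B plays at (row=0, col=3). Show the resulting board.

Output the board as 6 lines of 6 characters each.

Answer: ...B..
.WWB..
..WB..
..BBB.
......
......

Derivation:
Place B at (0,3); scan 8 dirs for brackets.
Dir NW: edge -> no flip
Dir N: edge -> no flip
Dir NE: edge -> no flip
Dir W: first cell '.' (not opp) -> no flip
Dir E: first cell '.' (not opp) -> no flip
Dir SW: opp run (1,2), next='.' -> no flip
Dir S: opp run (1,3) capped by B -> flip
Dir SE: first cell '.' (not opp) -> no flip
All flips: (1,3)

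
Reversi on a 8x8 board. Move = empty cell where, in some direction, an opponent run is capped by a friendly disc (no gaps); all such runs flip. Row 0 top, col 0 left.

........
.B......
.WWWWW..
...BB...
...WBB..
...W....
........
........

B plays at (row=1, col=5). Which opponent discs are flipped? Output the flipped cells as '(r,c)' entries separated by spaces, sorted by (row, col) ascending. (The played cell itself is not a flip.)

Dir NW: first cell '.' (not opp) -> no flip
Dir N: first cell '.' (not opp) -> no flip
Dir NE: first cell '.' (not opp) -> no flip
Dir W: first cell '.' (not opp) -> no flip
Dir E: first cell '.' (not opp) -> no flip
Dir SW: opp run (2,4) capped by B -> flip
Dir S: opp run (2,5), next='.' -> no flip
Dir SE: first cell '.' (not opp) -> no flip

Answer: (2,4)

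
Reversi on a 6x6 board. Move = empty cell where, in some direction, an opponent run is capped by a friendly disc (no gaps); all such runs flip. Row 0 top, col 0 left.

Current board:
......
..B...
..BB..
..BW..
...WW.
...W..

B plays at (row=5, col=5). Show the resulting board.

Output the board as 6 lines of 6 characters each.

Place B at (5,5); scan 8 dirs for brackets.
Dir NW: opp run (4,4) (3,3) capped by B -> flip
Dir N: first cell '.' (not opp) -> no flip
Dir NE: edge -> no flip
Dir W: first cell '.' (not opp) -> no flip
Dir E: edge -> no flip
Dir SW: edge -> no flip
Dir S: edge -> no flip
Dir SE: edge -> no flip
All flips: (3,3) (4,4)

Answer: ......
..B...
..BB..
..BB..
...WB.
...W.B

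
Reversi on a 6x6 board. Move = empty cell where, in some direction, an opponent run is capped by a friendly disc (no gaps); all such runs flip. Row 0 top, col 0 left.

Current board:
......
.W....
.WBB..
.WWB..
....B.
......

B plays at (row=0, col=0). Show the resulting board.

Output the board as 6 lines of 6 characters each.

Answer: B.....
.B....
.WBB..
.WWB..
....B.
......

Derivation:
Place B at (0,0); scan 8 dirs for brackets.
Dir NW: edge -> no flip
Dir N: edge -> no flip
Dir NE: edge -> no flip
Dir W: edge -> no flip
Dir E: first cell '.' (not opp) -> no flip
Dir SW: edge -> no flip
Dir S: first cell '.' (not opp) -> no flip
Dir SE: opp run (1,1) capped by B -> flip
All flips: (1,1)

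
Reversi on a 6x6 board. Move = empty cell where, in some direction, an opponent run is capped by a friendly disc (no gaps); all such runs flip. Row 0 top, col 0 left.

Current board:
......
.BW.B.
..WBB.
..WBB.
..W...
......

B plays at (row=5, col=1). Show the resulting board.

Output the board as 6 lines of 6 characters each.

Answer: ......
.BW.B.
..WBB.
..WBB.
..B...
.B....

Derivation:
Place B at (5,1); scan 8 dirs for brackets.
Dir NW: first cell '.' (not opp) -> no flip
Dir N: first cell '.' (not opp) -> no flip
Dir NE: opp run (4,2) capped by B -> flip
Dir W: first cell '.' (not opp) -> no flip
Dir E: first cell '.' (not opp) -> no flip
Dir SW: edge -> no flip
Dir S: edge -> no flip
Dir SE: edge -> no flip
All flips: (4,2)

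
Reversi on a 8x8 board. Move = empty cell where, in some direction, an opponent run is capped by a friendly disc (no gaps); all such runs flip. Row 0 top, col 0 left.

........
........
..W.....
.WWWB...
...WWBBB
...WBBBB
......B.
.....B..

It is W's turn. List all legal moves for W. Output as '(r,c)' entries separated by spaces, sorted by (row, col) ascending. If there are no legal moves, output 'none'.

Answer: (2,4) (2,5) (3,5) (6,4) (6,5) (7,7)

Derivation:
(2,3): no bracket -> illegal
(2,4): flips 1 -> legal
(2,5): flips 1 -> legal
(3,5): flips 1 -> legal
(3,6): no bracket -> illegal
(3,7): no bracket -> illegal
(6,3): no bracket -> illegal
(6,4): flips 1 -> legal
(6,5): flips 1 -> legal
(6,7): no bracket -> illegal
(7,4): no bracket -> illegal
(7,6): no bracket -> illegal
(7,7): flips 2 -> legal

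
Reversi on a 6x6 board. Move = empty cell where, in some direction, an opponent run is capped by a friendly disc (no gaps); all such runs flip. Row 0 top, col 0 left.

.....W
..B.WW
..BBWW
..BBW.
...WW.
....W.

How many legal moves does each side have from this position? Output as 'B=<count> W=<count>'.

-- B to move --
(0,3): no bracket -> illegal
(0,4): no bracket -> illegal
(1,3): no bracket -> illegal
(3,5): flips 1 -> legal
(4,2): no bracket -> illegal
(4,5): flips 1 -> legal
(5,2): no bracket -> illegal
(5,3): flips 1 -> legal
(5,5): flips 1 -> legal
B mobility = 4
-- W to move --
(0,1): flips 2 -> legal
(0,2): no bracket -> illegal
(0,3): no bracket -> illegal
(1,1): flips 2 -> legal
(1,3): flips 2 -> legal
(2,1): flips 3 -> legal
(3,1): flips 2 -> legal
(4,1): flips 2 -> legal
(4,2): flips 1 -> legal
W mobility = 7

Answer: B=4 W=7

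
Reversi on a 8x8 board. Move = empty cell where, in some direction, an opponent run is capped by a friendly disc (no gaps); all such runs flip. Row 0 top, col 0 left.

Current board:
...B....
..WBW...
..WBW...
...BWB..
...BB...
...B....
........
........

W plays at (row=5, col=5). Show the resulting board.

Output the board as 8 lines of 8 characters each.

Answer: ...B....
..WBW...
..WBW...
...WWB..
...BW...
...B.W..
........
........

Derivation:
Place W at (5,5); scan 8 dirs for brackets.
Dir NW: opp run (4,4) (3,3) capped by W -> flip
Dir N: first cell '.' (not opp) -> no flip
Dir NE: first cell '.' (not opp) -> no flip
Dir W: first cell '.' (not opp) -> no flip
Dir E: first cell '.' (not opp) -> no flip
Dir SW: first cell '.' (not opp) -> no flip
Dir S: first cell '.' (not opp) -> no flip
Dir SE: first cell '.' (not opp) -> no flip
All flips: (3,3) (4,4)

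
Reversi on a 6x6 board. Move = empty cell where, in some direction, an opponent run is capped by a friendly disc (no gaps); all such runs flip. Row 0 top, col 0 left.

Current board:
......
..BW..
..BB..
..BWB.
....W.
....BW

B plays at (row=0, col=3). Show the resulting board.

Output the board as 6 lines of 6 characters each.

Place B at (0,3); scan 8 dirs for brackets.
Dir NW: edge -> no flip
Dir N: edge -> no flip
Dir NE: edge -> no flip
Dir W: first cell '.' (not opp) -> no flip
Dir E: first cell '.' (not opp) -> no flip
Dir SW: first cell 'B' (not opp) -> no flip
Dir S: opp run (1,3) capped by B -> flip
Dir SE: first cell '.' (not opp) -> no flip
All flips: (1,3)

Answer: ...B..
..BB..
..BB..
..BWB.
....W.
....BW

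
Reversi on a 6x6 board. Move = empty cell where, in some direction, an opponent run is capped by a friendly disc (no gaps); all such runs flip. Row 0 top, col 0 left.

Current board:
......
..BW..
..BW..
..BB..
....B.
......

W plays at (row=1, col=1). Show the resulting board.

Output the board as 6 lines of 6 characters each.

Answer: ......
.WWW..
..BW..
..BB..
....B.
......

Derivation:
Place W at (1,1); scan 8 dirs for brackets.
Dir NW: first cell '.' (not opp) -> no flip
Dir N: first cell '.' (not opp) -> no flip
Dir NE: first cell '.' (not opp) -> no flip
Dir W: first cell '.' (not opp) -> no flip
Dir E: opp run (1,2) capped by W -> flip
Dir SW: first cell '.' (not opp) -> no flip
Dir S: first cell '.' (not opp) -> no flip
Dir SE: opp run (2,2) (3,3) (4,4), next='.' -> no flip
All flips: (1,2)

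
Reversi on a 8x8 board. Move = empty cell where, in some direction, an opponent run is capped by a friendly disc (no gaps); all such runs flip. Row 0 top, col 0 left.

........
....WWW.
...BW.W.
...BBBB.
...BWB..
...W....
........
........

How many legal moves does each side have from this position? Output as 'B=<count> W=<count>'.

-- B to move --
(0,3): no bracket -> illegal
(0,4): flips 2 -> legal
(0,5): flips 1 -> legal
(0,6): flips 4 -> legal
(0,7): no bracket -> illegal
(1,3): flips 1 -> legal
(1,7): flips 1 -> legal
(2,5): flips 1 -> legal
(2,7): no bracket -> illegal
(3,7): no bracket -> illegal
(4,2): no bracket -> illegal
(5,2): no bracket -> illegal
(5,4): flips 1 -> legal
(5,5): flips 1 -> legal
(6,2): flips 2 -> legal
(6,3): flips 1 -> legal
(6,4): no bracket -> illegal
B mobility = 10
-- W to move --
(1,2): no bracket -> illegal
(1,3): flips 3 -> legal
(2,2): flips 2 -> legal
(2,5): no bracket -> illegal
(2,7): no bracket -> illegal
(3,2): flips 1 -> legal
(3,7): no bracket -> illegal
(4,2): flips 2 -> legal
(4,6): flips 3 -> legal
(4,7): no bracket -> illegal
(5,2): no bracket -> illegal
(5,4): no bracket -> illegal
(5,5): no bracket -> illegal
(5,6): no bracket -> illegal
W mobility = 5

Answer: B=10 W=5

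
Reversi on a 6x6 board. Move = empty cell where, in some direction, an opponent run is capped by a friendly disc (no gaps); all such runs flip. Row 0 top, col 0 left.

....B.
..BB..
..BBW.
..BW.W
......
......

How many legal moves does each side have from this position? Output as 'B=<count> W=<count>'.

Answer: B=4 W=5

Derivation:
-- B to move --
(1,4): no bracket -> illegal
(1,5): no bracket -> illegal
(2,5): flips 1 -> legal
(3,4): flips 1 -> legal
(4,2): no bracket -> illegal
(4,3): flips 1 -> legal
(4,4): flips 1 -> legal
(4,5): no bracket -> illegal
B mobility = 4
-- W to move --
(0,1): no bracket -> illegal
(0,2): flips 1 -> legal
(0,3): flips 2 -> legal
(0,5): no bracket -> illegal
(1,1): flips 1 -> legal
(1,4): no bracket -> illegal
(1,5): no bracket -> illegal
(2,1): flips 2 -> legal
(3,1): flips 1 -> legal
(3,4): no bracket -> illegal
(4,1): no bracket -> illegal
(4,2): no bracket -> illegal
(4,3): no bracket -> illegal
W mobility = 5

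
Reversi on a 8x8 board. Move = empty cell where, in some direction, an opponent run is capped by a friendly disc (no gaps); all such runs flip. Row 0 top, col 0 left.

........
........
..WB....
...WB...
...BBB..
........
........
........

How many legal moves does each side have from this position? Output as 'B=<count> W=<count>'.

-- B to move --
(1,1): flips 2 -> legal
(1,2): no bracket -> illegal
(1,3): no bracket -> illegal
(2,1): flips 1 -> legal
(2,4): no bracket -> illegal
(3,1): no bracket -> illegal
(3,2): flips 1 -> legal
(4,2): no bracket -> illegal
B mobility = 3
-- W to move --
(1,2): no bracket -> illegal
(1,3): flips 1 -> legal
(1,4): no bracket -> illegal
(2,4): flips 1 -> legal
(2,5): no bracket -> illegal
(3,2): no bracket -> illegal
(3,5): flips 1 -> legal
(3,6): no bracket -> illegal
(4,2): no bracket -> illegal
(4,6): no bracket -> illegal
(5,2): no bracket -> illegal
(5,3): flips 1 -> legal
(5,4): no bracket -> illegal
(5,5): flips 1 -> legal
(5,6): no bracket -> illegal
W mobility = 5

Answer: B=3 W=5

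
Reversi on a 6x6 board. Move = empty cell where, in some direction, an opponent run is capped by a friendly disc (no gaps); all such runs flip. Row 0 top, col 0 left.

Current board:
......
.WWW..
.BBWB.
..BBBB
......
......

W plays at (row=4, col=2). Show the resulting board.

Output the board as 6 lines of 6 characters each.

Place W at (4,2); scan 8 dirs for brackets.
Dir NW: first cell '.' (not opp) -> no flip
Dir N: opp run (3,2) (2,2) capped by W -> flip
Dir NE: opp run (3,3) (2,4), next='.' -> no flip
Dir W: first cell '.' (not opp) -> no flip
Dir E: first cell '.' (not opp) -> no flip
Dir SW: first cell '.' (not opp) -> no flip
Dir S: first cell '.' (not opp) -> no flip
Dir SE: first cell '.' (not opp) -> no flip
All flips: (2,2) (3,2)

Answer: ......
.WWW..
.BWWB.
..WBBB
..W...
......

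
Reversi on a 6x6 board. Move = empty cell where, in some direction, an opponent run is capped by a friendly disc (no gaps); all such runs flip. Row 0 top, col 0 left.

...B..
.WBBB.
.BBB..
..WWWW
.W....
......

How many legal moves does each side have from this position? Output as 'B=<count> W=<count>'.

Answer: B=8 W=6

Derivation:
-- B to move --
(0,0): flips 1 -> legal
(0,1): flips 1 -> legal
(0,2): no bracket -> illegal
(1,0): flips 1 -> legal
(2,0): no bracket -> illegal
(2,4): no bracket -> illegal
(2,5): no bracket -> illegal
(3,0): no bracket -> illegal
(3,1): no bracket -> illegal
(4,0): no bracket -> illegal
(4,2): flips 1 -> legal
(4,3): flips 2 -> legal
(4,4): flips 1 -> legal
(4,5): flips 1 -> legal
(5,0): flips 2 -> legal
(5,1): no bracket -> illegal
(5,2): no bracket -> illegal
B mobility = 8
-- W to move --
(0,1): flips 2 -> legal
(0,2): flips 2 -> legal
(0,4): no bracket -> illegal
(0,5): flips 2 -> legal
(1,0): flips 1 -> legal
(1,5): flips 3 -> legal
(2,0): no bracket -> illegal
(2,4): no bracket -> illegal
(2,5): no bracket -> illegal
(3,0): no bracket -> illegal
(3,1): flips 1 -> legal
W mobility = 6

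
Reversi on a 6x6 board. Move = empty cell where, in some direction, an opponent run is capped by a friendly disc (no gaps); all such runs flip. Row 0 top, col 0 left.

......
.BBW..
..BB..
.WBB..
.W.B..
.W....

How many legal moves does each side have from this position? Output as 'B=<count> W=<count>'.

-- B to move --
(0,2): no bracket -> illegal
(0,3): flips 1 -> legal
(0,4): flips 1 -> legal
(1,4): flips 1 -> legal
(2,0): no bracket -> illegal
(2,1): no bracket -> illegal
(2,4): no bracket -> illegal
(3,0): flips 1 -> legal
(4,0): flips 1 -> legal
(4,2): no bracket -> illegal
(5,0): flips 1 -> legal
(5,2): no bracket -> illegal
B mobility = 6
-- W to move --
(0,0): no bracket -> illegal
(0,1): no bracket -> illegal
(0,2): no bracket -> illegal
(0,3): no bracket -> illegal
(1,0): flips 2 -> legal
(1,4): flips 2 -> legal
(2,0): no bracket -> illegal
(2,1): no bracket -> illegal
(2,4): no bracket -> illegal
(3,4): flips 2 -> legal
(4,2): no bracket -> illegal
(4,4): no bracket -> illegal
(5,2): no bracket -> illegal
(5,3): flips 3 -> legal
(5,4): no bracket -> illegal
W mobility = 4

Answer: B=6 W=4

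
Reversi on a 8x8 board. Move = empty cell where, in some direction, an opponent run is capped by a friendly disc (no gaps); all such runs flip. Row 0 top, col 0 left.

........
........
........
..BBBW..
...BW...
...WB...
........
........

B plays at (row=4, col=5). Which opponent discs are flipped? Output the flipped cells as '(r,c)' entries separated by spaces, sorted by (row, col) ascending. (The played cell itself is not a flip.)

Answer: (4,4)

Derivation:
Dir NW: first cell 'B' (not opp) -> no flip
Dir N: opp run (3,5), next='.' -> no flip
Dir NE: first cell '.' (not opp) -> no flip
Dir W: opp run (4,4) capped by B -> flip
Dir E: first cell '.' (not opp) -> no flip
Dir SW: first cell 'B' (not opp) -> no flip
Dir S: first cell '.' (not opp) -> no flip
Dir SE: first cell '.' (not opp) -> no flip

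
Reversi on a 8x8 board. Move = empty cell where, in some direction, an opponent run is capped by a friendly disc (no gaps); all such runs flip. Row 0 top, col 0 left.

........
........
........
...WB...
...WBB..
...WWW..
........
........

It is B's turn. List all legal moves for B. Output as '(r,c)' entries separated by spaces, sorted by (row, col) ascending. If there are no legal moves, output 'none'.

(2,2): flips 1 -> legal
(2,3): no bracket -> illegal
(2,4): no bracket -> illegal
(3,2): flips 1 -> legal
(4,2): flips 1 -> legal
(4,6): no bracket -> illegal
(5,2): flips 1 -> legal
(5,6): no bracket -> illegal
(6,2): flips 1 -> legal
(6,3): flips 1 -> legal
(6,4): flips 1 -> legal
(6,5): flips 1 -> legal
(6,6): flips 1 -> legal

Answer: (2,2) (3,2) (4,2) (5,2) (6,2) (6,3) (6,4) (6,5) (6,6)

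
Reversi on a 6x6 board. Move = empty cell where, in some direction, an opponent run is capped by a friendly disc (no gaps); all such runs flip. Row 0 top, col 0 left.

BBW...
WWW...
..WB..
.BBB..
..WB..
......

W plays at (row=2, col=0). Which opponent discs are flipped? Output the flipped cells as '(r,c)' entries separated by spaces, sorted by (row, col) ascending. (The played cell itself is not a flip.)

Answer: (3,1)

Derivation:
Dir NW: edge -> no flip
Dir N: first cell 'W' (not opp) -> no flip
Dir NE: first cell 'W' (not opp) -> no flip
Dir W: edge -> no flip
Dir E: first cell '.' (not opp) -> no flip
Dir SW: edge -> no flip
Dir S: first cell '.' (not opp) -> no flip
Dir SE: opp run (3,1) capped by W -> flip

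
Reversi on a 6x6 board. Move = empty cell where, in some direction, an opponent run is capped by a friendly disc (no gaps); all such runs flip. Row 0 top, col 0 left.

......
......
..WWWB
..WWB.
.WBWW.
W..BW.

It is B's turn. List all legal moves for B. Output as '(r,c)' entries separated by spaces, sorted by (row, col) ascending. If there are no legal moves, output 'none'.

Answer: (1,2) (1,3) (1,4) (1,5) (2,1) (3,1) (3,5) (4,0) (4,5) (5,2) (5,5)

Derivation:
(1,1): no bracket -> illegal
(1,2): flips 3 -> legal
(1,3): flips 3 -> legal
(1,4): flips 1 -> legal
(1,5): flips 2 -> legal
(2,1): flips 3 -> legal
(3,0): no bracket -> illegal
(3,1): flips 2 -> legal
(3,5): flips 1 -> legal
(4,0): flips 1 -> legal
(4,5): flips 2 -> legal
(5,1): no bracket -> illegal
(5,2): flips 1 -> legal
(5,5): flips 1 -> legal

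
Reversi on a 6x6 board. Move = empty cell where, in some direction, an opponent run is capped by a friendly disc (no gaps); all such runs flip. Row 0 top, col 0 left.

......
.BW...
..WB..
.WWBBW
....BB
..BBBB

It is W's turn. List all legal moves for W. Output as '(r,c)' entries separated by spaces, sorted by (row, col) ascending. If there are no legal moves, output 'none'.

Answer: (0,0) (1,0) (1,4) (2,4)

Derivation:
(0,0): flips 1 -> legal
(0,1): no bracket -> illegal
(0,2): no bracket -> illegal
(1,0): flips 1 -> legal
(1,3): no bracket -> illegal
(1,4): flips 1 -> legal
(2,0): no bracket -> illegal
(2,1): no bracket -> illegal
(2,4): flips 1 -> legal
(2,5): no bracket -> illegal
(4,1): no bracket -> illegal
(4,2): no bracket -> illegal
(4,3): no bracket -> illegal
(5,1): no bracket -> illegal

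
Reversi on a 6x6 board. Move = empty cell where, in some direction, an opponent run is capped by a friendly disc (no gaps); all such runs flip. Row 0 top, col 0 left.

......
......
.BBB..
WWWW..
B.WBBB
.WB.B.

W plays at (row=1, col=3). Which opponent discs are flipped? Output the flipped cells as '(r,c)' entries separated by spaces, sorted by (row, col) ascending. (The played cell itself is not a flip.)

Answer: (2,2) (2,3)

Derivation:
Dir NW: first cell '.' (not opp) -> no flip
Dir N: first cell '.' (not opp) -> no flip
Dir NE: first cell '.' (not opp) -> no flip
Dir W: first cell '.' (not opp) -> no flip
Dir E: first cell '.' (not opp) -> no flip
Dir SW: opp run (2,2) capped by W -> flip
Dir S: opp run (2,3) capped by W -> flip
Dir SE: first cell '.' (not opp) -> no flip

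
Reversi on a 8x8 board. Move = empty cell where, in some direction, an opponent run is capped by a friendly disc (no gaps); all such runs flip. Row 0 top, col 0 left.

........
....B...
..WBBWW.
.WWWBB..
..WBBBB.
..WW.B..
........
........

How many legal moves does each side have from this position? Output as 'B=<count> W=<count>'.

-- B to move --
(1,1): flips 2 -> legal
(1,2): no bracket -> illegal
(1,3): no bracket -> illegal
(1,5): flips 1 -> legal
(1,6): flips 1 -> legal
(1,7): flips 1 -> legal
(2,0): no bracket -> illegal
(2,1): flips 2 -> legal
(2,7): flips 2 -> legal
(3,0): flips 3 -> legal
(3,6): flips 1 -> legal
(3,7): no bracket -> illegal
(4,0): no bracket -> illegal
(4,1): flips 2 -> legal
(5,1): flips 2 -> legal
(5,4): no bracket -> illegal
(6,1): flips 1 -> legal
(6,2): flips 1 -> legal
(6,3): flips 1 -> legal
(6,4): no bracket -> illegal
B mobility = 13
-- W to move --
(0,3): flips 1 -> legal
(0,4): no bracket -> illegal
(0,5): flips 2 -> legal
(1,2): no bracket -> illegal
(1,3): flips 1 -> legal
(1,5): flips 1 -> legal
(3,6): flips 2 -> legal
(3,7): no bracket -> illegal
(4,7): flips 4 -> legal
(5,4): flips 1 -> legal
(5,6): no bracket -> illegal
(5,7): no bracket -> illegal
(6,4): no bracket -> illegal
(6,5): flips 3 -> legal
(6,6): flips 2 -> legal
W mobility = 9

Answer: B=13 W=9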